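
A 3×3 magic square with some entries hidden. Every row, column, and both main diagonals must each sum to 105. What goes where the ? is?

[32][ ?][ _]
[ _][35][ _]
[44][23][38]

The remaining cell in column 1 is (2,1) = 105 − 76 = 29.
Column 2 needs 105; the known cells sum to 58, so (1,2) = 47.

47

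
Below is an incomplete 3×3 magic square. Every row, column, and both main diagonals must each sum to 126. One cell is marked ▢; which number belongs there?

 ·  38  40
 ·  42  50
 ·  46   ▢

Using row 1: 38 + 40 + ? → (1,1) = 126 − 78 = 48.
The remaining cell in row 2 is (2,1) = 126 − 92 = 34.
Column 1 needs 126; the known cells sum to 82, so (3,1) = 44.
Using column 3: 40 + 50 + ? → (3,3) = 126 − 90 = 36.

36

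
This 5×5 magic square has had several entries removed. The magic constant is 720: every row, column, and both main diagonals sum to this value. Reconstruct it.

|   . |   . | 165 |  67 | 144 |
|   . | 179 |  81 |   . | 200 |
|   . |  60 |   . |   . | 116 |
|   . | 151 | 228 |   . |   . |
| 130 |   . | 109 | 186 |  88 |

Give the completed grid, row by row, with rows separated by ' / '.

From row 5, 720 − (130 + 109 + 186 + 88) gives (5,2) = 207.
Column 2 must total 720; the given cells sum to 597, so (1,2) = 123.
Column 3 needs 720; the known cells sum to 583, so (3,3) = 137.
From column 5, 720 − (144 + 200 + 116 + 88) gives (4,5) = 172.
The remaining cell in anti-diagonal is (2,4) = 720 − 562 = 158.
Row 1 needs 720; the known cells sum to 499, so (1,1) = 221.
Using row 2: 179 + 81 + 158 + 200 + ? → (2,1) = 720 − 618 = 102.
Using main diagonal: 221 + 179 + 137 + 88 + ? → (4,4) = 720 − 625 = 95.
Row 4: 151 + 228 + 95 + 172 + ? = 720, so (4,1) = 74.
The remaining cell in column 1 is (3,1) = 720 − 527 = 193.
The remaining cell in column 4 is (3,4) = 720 − 506 = 214.

221 123 165 67 144 / 102 179 81 158 200 / 193 60 137 214 116 / 74 151 228 95 172 / 130 207 109 186 88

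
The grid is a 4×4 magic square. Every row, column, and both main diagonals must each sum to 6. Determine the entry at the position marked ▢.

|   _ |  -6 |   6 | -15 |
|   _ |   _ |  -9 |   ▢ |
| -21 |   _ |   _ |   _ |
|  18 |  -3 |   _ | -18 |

The remaining cell in row 1 is (1,1) = 6 − (-15) = 21.
From row 4, 6 − (18 + (-3) + (-18)) gives (4,3) = 9.
Column 1: 21 + (-21) + 18 + ? = 6, so (2,1) = -12.
Column 3 must total 6; the given cells sum to 6, so (3,3) = 0.
Main diagonal: 21 + 0 + (-18) + ? = 6, so (2,2) = 3.
Anti-diagonal must total 6; the given cells sum to -6, so (3,2) = 12.
The remaining cell in row 2 is (2,4) = 6 − (-18) = 24.

24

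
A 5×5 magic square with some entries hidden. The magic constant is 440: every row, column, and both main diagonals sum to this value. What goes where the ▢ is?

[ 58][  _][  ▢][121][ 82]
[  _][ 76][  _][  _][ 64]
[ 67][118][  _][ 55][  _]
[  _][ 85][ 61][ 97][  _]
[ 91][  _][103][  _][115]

From main diagonal, 440 − (58 + 76 + 97 + 115) gives (3,3) = 94.
Anti-diagonal must total 440; the given cells sum to 352, so (2,4) = 88.
Row 3: 67 + 118 + 94 + 55 + ? = 440, so (3,5) = 106.
From column 4, 440 − (121 + 88 + 55 + 97) gives (5,4) = 79.
From column 5, 440 − (82 + 64 + 106 + 115) gives (4,5) = 73.
From row 4, 440 − (85 + 61 + 97 + 73) gives (4,1) = 124.
The remaining cell in row 5 is (5,2) = 440 − 388 = 52.
Column 1: 58 + 67 + 124 + 91 + ? = 440, so (2,1) = 100.
Using column 2: 76 + 118 + 85 + 52 + ? → (1,2) = 440 − 331 = 109.
Row 1 needs 440; the known cells sum to 370, so (1,3) = 70.

70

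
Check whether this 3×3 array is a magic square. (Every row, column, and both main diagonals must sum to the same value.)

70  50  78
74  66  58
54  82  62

Yes

Row 1: 70 + 50 + 78 = 198.
Row 2: 74 + 66 + 58 = 198.
Row 3: 54 + 82 + 62 = 198.
Column 1: 70 + 74 + 54 = 198.
Column 2: 50 + 66 + 82 = 198.
Column 3: 78 + 58 + 62 = 198.
Main diagonal: 70 + 66 + 62 = 198.
Anti-diagonal: 78 + 66 + 54 = 198.
All lines sum to 198.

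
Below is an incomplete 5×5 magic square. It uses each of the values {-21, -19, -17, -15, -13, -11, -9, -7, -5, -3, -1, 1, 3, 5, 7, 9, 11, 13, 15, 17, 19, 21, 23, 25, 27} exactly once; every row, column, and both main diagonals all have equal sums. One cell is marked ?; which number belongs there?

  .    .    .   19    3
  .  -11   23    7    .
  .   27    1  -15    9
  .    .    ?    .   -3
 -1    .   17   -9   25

-21

The 25 entries sum to 75, so each line sums to 75/5 = 15.
Row 3 must total 15; the given cells sum to 22, so (3,1) = -7.
Row 5 needs 15; the known cells sum to 32, so (5,2) = -17.
From column 4, 15 − (19 + 7 + (-15) + (-9)) gives (4,4) = 13.
Column 5 needs 15; the known cells sum to 34, so (2,5) = -19.
Main diagonal must total 15; the given cells sum to 28, so (1,1) = -13.
From anti-diagonal, 15 − (3 + 7 + 1 + (-1)) gives (4,2) = 5.
Row 2: -11 + 23 + 7 + (-19) + ? = 15, so (2,1) = 15.
Column 1 needs 15; the known cells sum to -6, so (4,1) = 21.
Column 2 must total 15; the given cells sum to 4, so (1,2) = 11.
Row 1: -13 + 11 + 19 + 3 + ? = 15, so (1,3) = -5.
Row 4 must total 15; the given cells sum to 36, so (4,3) = -21.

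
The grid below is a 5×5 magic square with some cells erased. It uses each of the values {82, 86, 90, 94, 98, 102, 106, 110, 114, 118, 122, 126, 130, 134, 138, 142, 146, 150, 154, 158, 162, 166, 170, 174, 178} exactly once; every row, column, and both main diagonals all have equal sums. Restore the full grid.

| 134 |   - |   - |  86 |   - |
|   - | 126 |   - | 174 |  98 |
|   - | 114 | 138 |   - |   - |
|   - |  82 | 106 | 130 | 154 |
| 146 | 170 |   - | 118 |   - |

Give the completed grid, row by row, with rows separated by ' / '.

134 158 162 86 110 / 102 126 150 174 98 / 90 114 138 142 166 / 178 82 106 130 154 / 146 170 94 118 122

The 25 entries sum to 3250, so each line sums to 3250/5 = 650.
Using row 4: 82 + 106 + 130 + 154 + ? → (4,1) = 650 − 472 = 178.
Column 2: 126 + 114 + 82 + 170 + ? = 650, so (1,2) = 158.
The remaining cell in column 4 is (3,4) = 650 − 508 = 142.
Main diagonal: 134 + 126 + 138 + 130 + ? = 650, so (5,5) = 122.
Anti-diagonal must total 650; the given cells sum to 540, so (1,5) = 110.
Row 1: 134 + 158 + 86 + 110 + ? = 650, so (1,3) = 162.
Row 5 must total 650; the given cells sum to 556, so (5,3) = 94.
The remaining cell in column 3 is (2,3) = 650 − 500 = 150.
Using column 5: 110 + 98 + 154 + 122 + ? → (3,5) = 650 − 484 = 166.
The remaining cell in row 2 is (2,1) = 650 − 548 = 102.
Using row 3: 114 + 138 + 142 + 166 + ? → (3,1) = 650 − 560 = 90.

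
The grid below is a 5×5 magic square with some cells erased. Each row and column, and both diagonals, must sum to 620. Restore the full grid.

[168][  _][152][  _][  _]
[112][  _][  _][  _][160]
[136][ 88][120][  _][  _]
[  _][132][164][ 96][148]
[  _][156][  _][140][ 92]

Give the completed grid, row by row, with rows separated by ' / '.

168 100 152 84 116 / 112 144 76 128 160 / 136 88 120 172 104 / 80 132 164 96 148 / 124 156 108 140 92

From row 4, 620 − (132 + 164 + 96 + 148) gives (4,1) = 80.
Column 1 must total 620; the given cells sum to 496, so (5,1) = 124.
Using main diagonal: 168 + 120 + 96 + 92 + ? → (2,2) = 620 − 476 = 144.
Row 5: 124 + 156 + 140 + 92 + ? = 620, so (5,3) = 108.
From column 2, 620 − (144 + 88 + 132 + 156) gives (1,2) = 100.
Column 3: 152 + 120 + 164 + 108 + ? = 620, so (2,3) = 76.
Using row 2: 112 + 144 + 76 + 160 + ? → (2,4) = 620 − 492 = 128.
Using anti-diagonal: 128 + 120 + 132 + 124 + ? → (1,5) = 620 − 504 = 116.
Using row 1: 168 + 100 + 152 + 116 + ? → (1,4) = 620 − 536 = 84.
The remaining cell in column 4 is (3,4) = 620 − 448 = 172.
Using column 5: 116 + 160 + 148 + 92 + ? → (3,5) = 620 − 516 = 104.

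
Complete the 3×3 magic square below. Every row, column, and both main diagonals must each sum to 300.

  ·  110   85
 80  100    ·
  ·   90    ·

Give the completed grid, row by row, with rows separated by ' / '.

105 110 85 / 80 100 120 / 115 90 95

Row 1: 110 + 85 + ? = 300, so (1,1) = 105.
Row 2: 80 + 100 + ? = 300, so (2,3) = 120.
Column 1: 105 + 80 + ? = 300, so (3,1) = 115.
Column 3 needs 300; the known cells sum to 205, so (3,3) = 95.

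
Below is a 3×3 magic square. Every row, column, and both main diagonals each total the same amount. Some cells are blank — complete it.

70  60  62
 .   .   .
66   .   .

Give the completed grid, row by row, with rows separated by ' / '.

Row 1 is already complete: 70 + 60 + 62 = 192, so that is the magic constant.
Column 1: 70 + 66 + ? = 192, so (2,1) = 56.
Anti-diagonal needs 192; the known cells sum to 128, so (2,2) = 64.
Using row 2: 56 + 64 + ? → (2,3) = 192 − 120 = 72.
Using column 2: 60 + 64 + ? → (3,2) = 192 − 124 = 68.
Column 3 must total 192; the given cells sum to 134, so (3,3) = 58.

70 60 62 / 56 64 72 / 66 68 58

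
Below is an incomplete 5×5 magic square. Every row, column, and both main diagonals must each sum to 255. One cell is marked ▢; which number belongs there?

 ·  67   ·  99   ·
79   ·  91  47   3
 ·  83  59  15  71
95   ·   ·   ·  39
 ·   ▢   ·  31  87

Row 2 needs 255; the known cells sum to 220, so (2,2) = 35.
Using row 3: 83 + 59 + 15 + 71 + ? → (3,1) = 255 − 228 = 27.
The remaining cell in column 4 is (4,4) = 255 − 192 = 63.
Column 5: 3 + 71 + 39 + 87 + ? = 255, so (1,5) = 55.
Main diagonal needs 255; the known cells sum to 244, so (1,1) = 11.
Row 1: 11 + 67 + 99 + 55 + ? = 255, so (1,3) = 23.
Column 1 must total 255; the given cells sum to 212, so (5,1) = 43.
Anti-diagonal must total 255; the given cells sum to 204, so (4,2) = 51.
Row 4 needs 255; the known cells sum to 248, so (4,3) = 7.
Column 2 needs 255; the known cells sum to 236, so (5,2) = 19.

19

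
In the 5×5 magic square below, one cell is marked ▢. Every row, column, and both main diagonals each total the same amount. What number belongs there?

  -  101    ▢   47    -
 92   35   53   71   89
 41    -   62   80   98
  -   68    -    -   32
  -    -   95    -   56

44

Row 2 is complete and sums to 340; that is the magic constant.
Row 3 must total 340; the given cells sum to 281, so (3,2) = 59.
Column 2 needs 340; the known cells sum to 263, so (5,2) = 77.
Column 5 needs 340; the known cells sum to 275, so (1,5) = 65.
Anti-diagonal: 65 + 71 + 62 + 68 + ? = 340, so (5,1) = 74.
From row 5, 340 − (74 + 77 + 95 + 56) gives (5,4) = 38.
Using column 4: 47 + 71 + 80 + 38 + ? → (4,4) = 340 − 236 = 104.
Using main diagonal: 35 + 62 + 104 + 56 + ? → (1,1) = 340 − 257 = 83.
The remaining cell in row 1 is (1,3) = 340 − 296 = 44.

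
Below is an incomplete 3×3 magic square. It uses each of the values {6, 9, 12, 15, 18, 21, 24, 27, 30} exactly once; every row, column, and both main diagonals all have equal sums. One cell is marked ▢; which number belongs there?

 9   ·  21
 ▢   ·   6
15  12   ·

The 9 entries sum to 162, so each line sums to 162/3 = 54.
Row 1 needs 54; the known cells sum to 30, so (1,2) = 24.
From row 3, 54 − (15 + 12) gives (3,3) = 27.
Column 1: 9 + 15 + ? = 54, so (2,1) = 30.

30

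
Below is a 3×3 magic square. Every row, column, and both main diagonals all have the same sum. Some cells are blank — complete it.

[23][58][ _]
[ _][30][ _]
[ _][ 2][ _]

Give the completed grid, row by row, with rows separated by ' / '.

Column 2 is already complete: 58 + 30 + 2 = 90, so that is the magic constant.
Using row 1: 23 + 58 + ? → (1,3) = 90 − 81 = 9.
From main diagonal, 90 − (23 + 30) gives (3,3) = 37.
Anti-diagonal needs 90; the known cells sum to 39, so (3,1) = 51.
Using column 1: 23 + 51 + ? → (2,1) = 90 − 74 = 16.
Column 3 needs 90; the known cells sum to 46, so (2,3) = 44.

23 58 9 / 16 30 44 / 51 2 37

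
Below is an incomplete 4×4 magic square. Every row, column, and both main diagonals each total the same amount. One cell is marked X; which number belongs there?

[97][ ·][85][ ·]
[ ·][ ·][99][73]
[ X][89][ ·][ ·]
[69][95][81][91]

83

Row 4 is complete and sums to 336; that is the magic constant.
Column 3 must total 336; the given cells sum to 265, so (3,3) = 71.
The remaining cell in main diagonal is (2,2) = 336 − 259 = 77.
Anti-diagonal: 99 + 89 + 69 + ? = 336, so (1,4) = 79.
Row 1 needs 336; the known cells sum to 261, so (1,2) = 75.
From row 2, 336 − (77 + 99 + 73) gives (2,1) = 87.
From column 1, 336 − (97 + 87 + 69) gives (3,1) = 83.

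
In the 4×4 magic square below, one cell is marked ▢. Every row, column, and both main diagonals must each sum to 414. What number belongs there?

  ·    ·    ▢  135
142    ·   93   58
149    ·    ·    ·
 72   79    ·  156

Row 2 needs 414; the known cells sum to 293, so (2,2) = 121.
Row 4: 72 + 79 + 156 + ? = 414, so (4,3) = 107.
Column 1 needs 414; the known cells sum to 363, so (1,1) = 51.
Column 4: 135 + 58 + 156 + ? = 414, so (3,4) = 65.
Using main diagonal: 51 + 121 + 156 + ? → (3,3) = 414 − 328 = 86.
Anti-diagonal: 135 + 93 + 72 + ? = 414, so (3,2) = 114.
Column 2 must total 414; the given cells sum to 314, so (1,2) = 100.
Column 3: 93 + 86 + 107 + ? = 414, so (1,3) = 128.

128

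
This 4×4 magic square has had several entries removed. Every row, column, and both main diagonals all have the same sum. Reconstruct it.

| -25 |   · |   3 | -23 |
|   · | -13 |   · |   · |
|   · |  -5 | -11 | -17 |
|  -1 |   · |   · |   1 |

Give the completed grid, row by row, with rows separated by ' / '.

Main diagonal is already complete: -25 + -13 + -11 + 1 = -48, so that is the magic constant.
Row 1 needs -48; the known cells sum to -45, so (1,2) = -3.
From row 3, -48 − (-5 + (-11) + (-17)) gives (3,1) = -15.
From column 1, -48 − (-25 + (-15) + (-1)) gives (2,1) = -7.
Using column 2: -3 + (-13) + (-5) + ? → (4,2) = -48 − (-21) = -27.
Using column 4: -23 + (-17) + 1 + ? → (2,4) = -48 − (-39) = -9.
The remaining cell in anti-diagonal is (2,3) = -48 − (-29) = -19.
Row 4 must total -48; the given cells sum to -27, so (4,3) = -21.

-25 -3 3 -23 / -7 -13 -19 -9 / -15 -5 -11 -17 / -1 -27 -21 1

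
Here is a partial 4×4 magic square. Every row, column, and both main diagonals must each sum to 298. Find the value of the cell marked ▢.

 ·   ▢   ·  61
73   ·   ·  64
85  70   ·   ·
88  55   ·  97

91

The remaining cell in row 4 is (4,3) = 298 − 240 = 58.
Using column 1: 73 + 85 + 88 + ? → (1,1) = 298 − 246 = 52.
Column 4 must total 298; the given cells sum to 222, so (3,4) = 76.
The remaining cell in anti-diagonal is (2,3) = 298 − 219 = 79.
Using row 2: 73 + 79 + 64 + ? → (2,2) = 298 − 216 = 82.
Using row 3: 85 + 70 + 76 + ? → (3,3) = 298 − 231 = 67.
Column 2 must total 298; the given cells sum to 207, so (1,2) = 91.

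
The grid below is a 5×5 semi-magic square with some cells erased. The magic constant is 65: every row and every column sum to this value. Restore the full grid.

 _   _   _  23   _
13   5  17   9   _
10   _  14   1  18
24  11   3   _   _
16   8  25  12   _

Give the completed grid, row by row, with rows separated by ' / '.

Using row 2: 13 + 5 + 17 + 9 + ? → (2,5) = 65 − 44 = 21.
The remaining cell in row 3 is (3,2) = 65 − 43 = 22.
From row 5, 65 − (16 + 8 + 25 + 12) gives (5,5) = 4.
From column 1, 65 − (13 + 10 + 24 + 16) gives (1,1) = 2.
Column 2 needs 65; the known cells sum to 46, so (1,2) = 19.
Using column 3: 17 + 14 + 3 + 25 + ? → (1,3) = 65 − 59 = 6.
The remaining cell in column 4 is (4,4) = 65 − 45 = 20.
Using row 1: 2 + 19 + 6 + 23 + ? → (1,5) = 65 − 50 = 15.
From row 4, 65 − (24 + 11 + 3 + 20) gives (4,5) = 7.

2 19 6 23 15 / 13 5 17 9 21 / 10 22 14 1 18 / 24 11 3 20 7 / 16 8 25 12 4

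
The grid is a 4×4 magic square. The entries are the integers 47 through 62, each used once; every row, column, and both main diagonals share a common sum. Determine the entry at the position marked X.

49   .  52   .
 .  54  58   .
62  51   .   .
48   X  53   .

57

The entries are 47 through 62, which sum to 872, so each line sums to 872/4 = 218.
Using column 1: 49 + 62 + 48 + ? → (2,1) = 218 − 159 = 59.
Column 3 needs 218; the known cells sum to 163, so (3,3) = 55.
Main diagonal: 49 + 54 + 55 + ? = 218, so (4,4) = 60.
Anti-diagonal must total 218; the given cells sum to 157, so (1,4) = 61.
Row 1 must total 218; the given cells sum to 162, so (1,2) = 56.
From row 2, 218 − (59 + 54 + 58) gives (2,4) = 47.
Row 3 must total 218; the given cells sum to 168, so (3,4) = 50.
Row 4 must total 218; the given cells sum to 161, so (4,2) = 57.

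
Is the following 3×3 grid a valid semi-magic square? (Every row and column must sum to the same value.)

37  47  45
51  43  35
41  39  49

Row 1: 37 + 47 + 45 = 129.
Row 2: 51 + 43 + 35 = 129.
Row 3: 41 + 39 + 49 = 129.
Column 1: 37 + 51 + 41 = 129.
Column 2: 47 + 43 + 39 = 129.
Column 3: 45 + 35 + 49 = 129.
All lines sum to 129.

Yes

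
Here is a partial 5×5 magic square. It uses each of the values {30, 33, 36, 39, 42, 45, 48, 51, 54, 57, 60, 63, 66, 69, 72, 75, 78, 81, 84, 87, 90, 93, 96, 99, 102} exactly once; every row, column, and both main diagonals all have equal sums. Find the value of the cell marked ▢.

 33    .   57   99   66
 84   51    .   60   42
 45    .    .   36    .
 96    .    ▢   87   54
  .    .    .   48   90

30

The 25 entries sum to 1650, so each line sums to 1650/5 = 330.
Row 1 needs 330; the known cells sum to 255, so (1,2) = 75.
Using row 2: 84 + 51 + 60 + 42 + ? → (2,3) = 330 − 237 = 93.
Column 1 must total 330; the given cells sum to 258, so (5,1) = 72.
Using column 5: 66 + 42 + 54 + 90 + ? → (3,5) = 330 − 252 = 78.
Main diagonal must total 330; the given cells sum to 261, so (3,3) = 69.
Anti-diagonal needs 330; the known cells sum to 267, so (4,2) = 63.
The remaining cell in row 3 is (3,2) = 330 − 228 = 102.
Using row 4: 96 + 63 + 87 + 54 + ? → (4,3) = 330 − 300 = 30.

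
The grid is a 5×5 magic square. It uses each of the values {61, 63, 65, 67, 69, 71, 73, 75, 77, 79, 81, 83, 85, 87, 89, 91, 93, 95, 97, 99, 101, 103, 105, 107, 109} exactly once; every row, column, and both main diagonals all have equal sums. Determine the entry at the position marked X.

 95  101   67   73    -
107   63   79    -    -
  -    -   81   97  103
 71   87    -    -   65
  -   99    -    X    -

The 25 entries sum to 2125, so each line sums to 2125/5 = 425.
Using row 1: 95 + 101 + 67 + 73 + ? → (1,5) = 425 − 336 = 89.
Column 2 must total 425; the given cells sum to 350, so (3,2) = 75.
From row 3, 425 − (75 + 81 + 97 + 103) gives (3,1) = 69.
Column 1 must total 425; the given cells sum to 342, so (5,1) = 83.
The remaining cell in anti-diagonal is (2,4) = 425 − 340 = 85.
From row 2, 425 − (107 + 63 + 79 + 85) gives (2,5) = 91.
Using column 5: 89 + 91 + 103 + 65 + ? → (5,5) = 425 − 348 = 77.
From main diagonal, 425 − (95 + 63 + 81 + 77) gives (4,4) = 109.
Row 4: 71 + 87 + 109 + 65 + ? = 425, so (4,3) = 93.
Column 3: 67 + 79 + 81 + 93 + ? = 425, so (5,3) = 105.
From column 4, 425 − (73 + 85 + 97 + 109) gives (5,4) = 61.

61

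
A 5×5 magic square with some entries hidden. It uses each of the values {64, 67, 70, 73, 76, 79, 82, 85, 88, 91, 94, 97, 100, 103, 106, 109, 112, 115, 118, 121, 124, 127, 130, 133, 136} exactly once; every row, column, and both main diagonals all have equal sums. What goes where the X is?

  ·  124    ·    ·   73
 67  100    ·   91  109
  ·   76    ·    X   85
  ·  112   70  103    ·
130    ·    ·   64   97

The 25 entries sum to 2500, so each line sums to 2500/5 = 500.
Row 2: 67 + 100 + 91 + 109 + ? = 500, so (2,3) = 133.
Column 2 needs 500; the known cells sum to 412, so (5,2) = 88.
Using column 5: 73 + 109 + 85 + 97 + ? → (4,5) = 500 − 364 = 136.
Anti-diagonal: 73 + 91 + 112 + 130 + ? = 500, so (3,3) = 94.
The remaining cell in row 4 is (4,1) = 500 − 421 = 79.
Row 5 needs 500; the known cells sum to 379, so (5,3) = 121.
The remaining cell in column 3 is (1,3) = 500 − 418 = 82.
Using main diagonal: 100 + 94 + 103 + 97 + ? → (1,1) = 500 − 394 = 106.
Row 1 must total 500; the given cells sum to 385, so (1,4) = 115.
From column 1, 500 − (106 + 67 + 79 + 130) gives (3,1) = 118.
Column 4: 115 + 91 + 103 + 64 + ? = 500, so (3,4) = 127.

127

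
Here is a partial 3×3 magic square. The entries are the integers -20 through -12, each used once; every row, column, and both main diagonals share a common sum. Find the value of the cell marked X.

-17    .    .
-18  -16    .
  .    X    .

The entries are -20 through -12, which sum to -144, so each line sums to -144/3 = -48.
Row 2 must total -48; the given cells sum to -34, so (2,3) = -14.
Using column 1: -17 + (-18) + ? → (3,1) = -48 − (-35) = -13.
From main diagonal, -48 − (-17 + (-16)) gives (3,3) = -15.
Anti-diagonal must total -48; the given cells sum to -29, so (1,3) = -19.
Row 1: -17 + (-19) + ? = -48, so (1,2) = -12.
Row 3: -13 + (-15) + ? = -48, so (3,2) = -20.

-20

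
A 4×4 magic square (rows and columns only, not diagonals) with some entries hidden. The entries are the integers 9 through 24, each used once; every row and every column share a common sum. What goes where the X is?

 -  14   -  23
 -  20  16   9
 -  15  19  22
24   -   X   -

The entries are 9 through 24, which sum to 264, so each line sums to 264/4 = 66.
The remaining cell in row 2 is (2,1) = 66 − 45 = 21.
Using row 3: 15 + 19 + 22 + ? → (3,1) = 66 − 56 = 10.
Column 1 needs 66; the known cells sum to 55, so (1,1) = 11.
From column 2, 66 − (14 + 20 + 15) gives (4,2) = 17.
The remaining cell in column 4 is (4,4) = 66 − 54 = 12.
Using row 1: 11 + 14 + 23 + ? → (1,3) = 66 − 48 = 18.
From row 4, 66 − (24 + 17 + 12) gives (4,3) = 13.

13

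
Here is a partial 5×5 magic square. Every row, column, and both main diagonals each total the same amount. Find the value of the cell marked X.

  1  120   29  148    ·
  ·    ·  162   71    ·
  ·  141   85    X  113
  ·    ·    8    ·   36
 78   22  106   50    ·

Column 3 is complete and sums to 390; that is the magic constant.
Row 1 needs 390; the known cells sum to 298, so (1,5) = 92.
Using row 5: 78 + 22 + 106 + 50 + ? → (5,5) = 390 − 256 = 134.
The remaining cell in column 5 is (2,5) = 390 − 375 = 15.
The remaining cell in anti-diagonal is (4,2) = 390 − 326 = 64.
The remaining cell in column 2 is (2,2) = 390 − 347 = 43.
The remaining cell in main diagonal is (4,4) = 390 − 263 = 127.
From row 2, 390 − (43 + 162 + 71 + 15) gives (2,1) = 99.
Row 4 needs 390; the known cells sum to 235, so (4,1) = 155.
Using column 1: 1 + 99 + 155 + 78 + ? → (3,1) = 390 − 333 = 57.
Column 4: 148 + 71 + 127 + 50 + ? = 390, so (3,4) = -6.

-6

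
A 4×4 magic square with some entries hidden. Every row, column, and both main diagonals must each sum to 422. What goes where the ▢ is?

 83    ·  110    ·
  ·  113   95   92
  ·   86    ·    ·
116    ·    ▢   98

The remaining cell in row 2 is (2,1) = 422 − 300 = 122.
Column 1: 83 + 122 + 116 + ? = 422, so (3,1) = 101.
Main diagonal: 83 + 113 + 98 + ? = 422, so (3,3) = 128.
Anti-diagonal must total 422; the given cells sum to 297, so (1,4) = 125.
Row 1 must total 422; the given cells sum to 318, so (1,2) = 104.
Using row 3: 101 + 86 + 128 + ? → (3,4) = 422 − 315 = 107.
Column 2: 104 + 113 + 86 + ? = 422, so (4,2) = 119.
The remaining cell in column 3 is (4,3) = 422 − 333 = 89.

89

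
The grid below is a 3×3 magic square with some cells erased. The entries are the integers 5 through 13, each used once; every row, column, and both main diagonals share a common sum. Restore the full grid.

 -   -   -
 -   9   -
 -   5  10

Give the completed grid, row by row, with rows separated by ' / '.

8 13 6 / 7 9 11 / 12 5 10

The entries are 5 through 13, which sum to 81, so each line sums to 81/3 = 27.
Row 3 must total 27; the given cells sum to 15, so (3,1) = 12.
Column 2: 9 + 5 + ? = 27, so (1,2) = 13.
From main diagonal, 27 − (9 + 10) gives (1,1) = 8.
The remaining cell in anti-diagonal is (1,3) = 27 − 21 = 6.
Using column 1: 8 + 12 + ? → (2,1) = 27 − 20 = 7.
Column 3 must total 27; the given cells sum to 16, so (2,3) = 11.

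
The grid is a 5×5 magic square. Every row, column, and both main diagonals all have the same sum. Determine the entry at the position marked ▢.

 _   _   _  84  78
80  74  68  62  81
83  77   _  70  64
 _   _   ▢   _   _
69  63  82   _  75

Row 2 is complete and sums to 365; that is the magic constant.
Row 3 must total 365; the given cells sum to 294, so (3,3) = 71.
Row 5 must total 365; the given cells sum to 289, so (5,4) = 76.
From column 4, 365 − (84 + 62 + 70 + 76) gives (4,4) = 73.
Using column 5: 78 + 81 + 64 + 75 + ? → (4,5) = 365 − 298 = 67.
The remaining cell in main diagonal is (1,1) = 365 − 293 = 72.
Anti-diagonal needs 365; the known cells sum to 280, so (4,2) = 85.
The remaining cell in column 1 is (4,1) = 365 − 304 = 61.
From column 2, 365 − (74 + 77 + 85 + 63) gives (1,2) = 66.
Row 1 needs 365; the known cells sum to 300, so (1,3) = 65.
Row 4: 61 + 85 + 73 + 67 + ? = 365, so (4,3) = 79.

79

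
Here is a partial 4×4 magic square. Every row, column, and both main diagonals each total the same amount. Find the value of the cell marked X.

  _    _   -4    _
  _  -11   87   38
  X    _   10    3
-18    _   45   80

Column 3 is complete and sums to 138; that is the magic constant.
From row 2, 138 − (-11 + 87 + 38) gives (2,1) = 24.
Row 4 needs 138; the known cells sum to 107, so (4,2) = 31.
Using column 4: 38 + 3 + 80 + ? → (1,4) = 138 − 121 = 17.
From main diagonal, 138 − (-11 + 10 + 80) gives (1,1) = 59.
Anti-diagonal must total 138; the given cells sum to 86, so (3,2) = 52.
From row 1, 138 − (59 + (-4) + 17) gives (1,2) = 66.
Row 3 needs 138; the known cells sum to 65, so (3,1) = 73.

73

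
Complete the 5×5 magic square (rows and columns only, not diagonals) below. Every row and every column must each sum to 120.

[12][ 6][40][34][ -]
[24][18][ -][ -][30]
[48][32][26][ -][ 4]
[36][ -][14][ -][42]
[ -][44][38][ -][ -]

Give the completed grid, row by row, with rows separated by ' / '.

12 6 40 34 28 / 24 18 2 46 30 / 48 32 26 10 4 / 36 20 14 8 42 / 0 44 38 22 16

Row 1 needs 120; the known cells sum to 92, so (1,5) = 28.
Using row 3: 48 + 32 + 26 + 4 + ? → (3,4) = 120 − 110 = 10.
Column 1: 12 + 24 + 48 + 36 + ? = 120, so (5,1) = 0.
Using column 2: 6 + 18 + 32 + 44 + ? → (4,2) = 120 − 100 = 20.
Column 3: 40 + 26 + 14 + 38 + ? = 120, so (2,3) = 2.
Column 5 must total 120; the given cells sum to 104, so (5,5) = 16.
Using row 2: 24 + 18 + 2 + 30 + ? → (2,4) = 120 − 74 = 46.
Row 4: 36 + 20 + 14 + 42 + ? = 120, so (4,4) = 8.
Using row 5: 0 + 44 + 38 + 16 + ? → (5,4) = 120 − 98 = 22.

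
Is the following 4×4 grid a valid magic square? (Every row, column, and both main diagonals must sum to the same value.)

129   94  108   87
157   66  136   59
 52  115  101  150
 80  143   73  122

Yes

Row 1: 129 + 94 + 108 + 87 = 418.
Row 2: 157 + 66 + 136 + 59 = 418.
Row 3: 52 + 115 + 101 + 150 = 418.
Row 4: 80 + 143 + 73 + 122 = 418.
Column 1: 129 + 157 + 52 + 80 = 418.
Column 2: 94 + 66 + 115 + 143 = 418.
Column 3: 108 + 136 + 101 + 73 = 418.
Column 4: 87 + 59 + 150 + 122 = 418.
Main diagonal: 129 + 66 + 101 + 122 = 418.
Anti-diagonal: 87 + 136 + 115 + 80 = 418.
All lines sum to 418.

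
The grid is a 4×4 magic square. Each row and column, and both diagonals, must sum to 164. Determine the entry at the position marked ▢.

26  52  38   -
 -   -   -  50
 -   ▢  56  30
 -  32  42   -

34

Using row 1: 26 + 52 + 38 + ? → (1,4) = 164 − 116 = 48.
From column 3, 164 − (38 + 56 + 42) gives (2,3) = 28.
Column 4 needs 164; the known cells sum to 128, so (4,4) = 36.
The remaining cell in main diagonal is (2,2) = 164 − 118 = 46.
Row 2 needs 164; the known cells sum to 124, so (2,1) = 40.
Row 4: 32 + 42 + 36 + ? = 164, so (4,1) = 54.
Column 1 needs 164; the known cells sum to 120, so (3,1) = 44.
From column 2, 164 − (52 + 46 + 32) gives (3,2) = 34.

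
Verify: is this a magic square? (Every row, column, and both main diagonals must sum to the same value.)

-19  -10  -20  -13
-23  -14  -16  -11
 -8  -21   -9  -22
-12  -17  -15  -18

Row 1: -19 + (-10) + (-20) + (-13) = -62.
Row 2: -23 + (-14) + (-16) + (-11) = -64.
Row 3: -8 + (-21) + (-9) + (-22) = -60.
Row 4: -12 + (-17) + (-15) + (-18) = -62.
Column 1: -19 + (-23) + (-8) + (-12) = -62.
Column 2: -10 + (-14) + (-21) + (-17) = -62.
Column 3: -20 + (-16) + (-9) + (-15) = -60.
Column 4: -13 + (-11) + (-22) + (-18) = -64.
Main diagonal: -19 + (-14) + (-9) + (-18) = -60.
Anti-diagonal: -13 + (-16) + (-21) + (-12) = -62.

No — column 1 sums to -62 but column 3 sums to -60.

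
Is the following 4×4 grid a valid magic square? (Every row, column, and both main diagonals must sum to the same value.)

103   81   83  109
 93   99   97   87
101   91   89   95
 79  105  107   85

Yes

Row 1: 103 + 81 + 83 + 109 = 376.
Row 2: 93 + 99 + 97 + 87 = 376.
Row 3: 101 + 91 + 89 + 95 = 376.
Row 4: 79 + 105 + 107 + 85 = 376.
Column 1: 103 + 93 + 101 + 79 = 376.
Column 2: 81 + 99 + 91 + 105 = 376.
Column 3: 83 + 97 + 89 + 107 = 376.
Column 4: 109 + 87 + 95 + 85 = 376.
Main diagonal: 103 + 99 + 89 + 85 = 376.
Anti-diagonal: 109 + 97 + 91 + 79 = 376.
All lines sum to 376.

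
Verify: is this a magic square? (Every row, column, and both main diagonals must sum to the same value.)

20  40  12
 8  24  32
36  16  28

No — row 3 sums to 80 but anti-diagonal sums to 72.

Row 1: 20 + 40 + 12 = 72.
Row 2: 8 + 24 + 32 = 64.
Row 3: 36 + 16 + 28 = 80.
Column 1: 20 + 8 + 36 = 64.
Column 2: 40 + 24 + 16 = 80.
Column 3: 12 + 32 + 28 = 72.
Main diagonal: 20 + 24 + 28 = 72.
Anti-diagonal: 12 + 24 + 36 = 72.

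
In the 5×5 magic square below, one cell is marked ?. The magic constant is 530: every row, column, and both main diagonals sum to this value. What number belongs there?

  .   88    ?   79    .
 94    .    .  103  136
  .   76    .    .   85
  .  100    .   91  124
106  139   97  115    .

121

From row 5, 530 − (106 + 139 + 97 + 115) gives (5,5) = 73.
The remaining cell in column 2 is (2,2) = 530 − 403 = 127.
Column 4: 79 + 103 + 91 + 115 + ? = 530, so (3,4) = 142.
From column 5, 530 − (136 + 85 + 124 + 73) gives (1,5) = 112.
Anti-diagonal needs 530; the known cells sum to 421, so (3,3) = 109.
Using row 2: 94 + 127 + 103 + 136 + ? → (2,3) = 530 − 460 = 70.
From row 3, 530 − (76 + 109 + 142 + 85) gives (3,1) = 118.
From main diagonal, 530 − (127 + 109 + 91 + 73) gives (1,1) = 130.
Row 1 must total 530; the given cells sum to 409, so (1,3) = 121.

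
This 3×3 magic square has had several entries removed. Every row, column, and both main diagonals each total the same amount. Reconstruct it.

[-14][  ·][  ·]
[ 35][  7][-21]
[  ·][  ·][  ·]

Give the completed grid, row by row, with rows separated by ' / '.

Row 2 is already complete: 35 + 7 + -21 = 21, so that is the magic constant.
Using column 1: -14 + 35 + ? → (3,1) = 21 − 21 = 0.
Main diagonal must total 21; the given cells sum to -7, so (3,3) = 28.
Anti-diagonal needs 21; the known cells sum to 7, so (1,3) = 14.
Using row 1: -14 + 14 + ? → (1,2) = 21 − 0 = 21.
From row 3, 21 − (0 + 28) gives (3,2) = -7.

-14 21 14 / 35 7 -21 / 0 -7 28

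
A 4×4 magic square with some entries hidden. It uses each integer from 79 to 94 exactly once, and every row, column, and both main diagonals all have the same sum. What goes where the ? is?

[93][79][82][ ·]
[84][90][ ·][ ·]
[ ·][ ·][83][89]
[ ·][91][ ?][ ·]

94

The entries are 79 through 94, which sum to 1384, so each line sums to 1384/4 = 346.
From row 1, 346 − (93 + 79 + 82) gives (1,4) = 92.
The remaining cell in column 2 is (3,2) = 346 − 260 = 86.
The remaining cell in main diagonal is (4,4) = 346 − 266 = 80.
Row 3: 86 + 83 + 89 + ? = 346, so (3,1) = 88.
Column 1: 93 + 84 + 88 + ? = 346, so (4,1) = 81.
From column 4, 346 − (92 + 89 + 80) gives (2,4) = 85.
Anti-diagonal needs 346; the known cells sum to 259, so (2,3) = 87.
Row 4 needs 346; the known cells sum to 252, so (4,3) = 94.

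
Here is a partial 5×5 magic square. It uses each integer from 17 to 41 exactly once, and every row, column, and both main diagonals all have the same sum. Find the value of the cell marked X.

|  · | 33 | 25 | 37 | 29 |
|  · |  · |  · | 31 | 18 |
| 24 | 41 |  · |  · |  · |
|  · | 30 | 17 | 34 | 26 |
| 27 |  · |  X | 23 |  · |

36

The entries are 17 through 41, which sum to 725, so each line sums to 725/5 = 145.
Row 1 must total 145; the given cells sum to 124, so (1,1) = 21.
Row 4 needs 145; the known cells sum to 107, so (4,1) = 38.
Column 1 must total 145; the given cells sum to 110, so (2,1) = 35.
Column 4: 37 + 31 + 34 + 23 + ? = 145, so (3,4) = 20.
Anti-diagonal: 29 + 31 + 30 + 27 + ? = 145, so (3,3) = 28.
From row 3, 145 − (24 + 41 + 28 + 20) gives (3,5) = 32.
Column 5 must total 145; the given cells sum to 105, so (5,5) = 40.
The remaining cell in main diagonal is (2,2) = 145 − 123 = 22.
Row 2 must total 145; the given cells sum to 106, so (2,3) = 39.
Column 2 must total 145; the given cells sum to 126, so (5,2) = 19.
Column 3 must total 145; the given cells sum to 109, so (5,3) = 36.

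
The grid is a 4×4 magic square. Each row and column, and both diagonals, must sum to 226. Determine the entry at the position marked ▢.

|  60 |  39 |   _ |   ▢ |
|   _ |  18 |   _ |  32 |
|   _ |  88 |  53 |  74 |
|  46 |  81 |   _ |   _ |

25

Row 3 needs 226; the known cells sum to 215, so (3,1) = 11.
Column 1 needs 226; the known cells sum to 117, so (2,1) = 109.
Main diagonal must total 226; the given cells sum to 131, so (4,4) = 95.
The remaining cell in row 2 is (2,3) = 226 − 159 = 67.
The remaining cell in row 4 is (4,3) = 226 − 222 = 4.
Column 3 must total 226; the given cells sum to 124, so (1,3) = 102.
The remaining cell in column 4 is (1,4) = 226 − 201 = 25.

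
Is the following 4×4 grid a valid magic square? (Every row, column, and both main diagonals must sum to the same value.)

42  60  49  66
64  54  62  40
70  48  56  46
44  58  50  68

No — row 1 sums to 217 but column 2 sums to 220.

Row 1: 42 + 60 + 49 + 66 = 217.
Row 2: 64 + 54 + 62 + 40 = 220.
Row 3: 70 + 48 + 56 + 46 = 220.
Row 4: 44 + 58 + 50 + 68 = 220.
Column 1: 42 + 64 + 70 + 44 = 220.
Column 2: 60 + 54 + 48 + 58 = 220.
Column 3: 49 + 62 + 56 + 50 = 217.
Column 4: 66 + 40 + 46 + 68 = 220.
Main diagonal: 42 + 54 + 56 + 68 = 220.
Anti-diagonal: 66 + 62 + 48 + 44 = 220.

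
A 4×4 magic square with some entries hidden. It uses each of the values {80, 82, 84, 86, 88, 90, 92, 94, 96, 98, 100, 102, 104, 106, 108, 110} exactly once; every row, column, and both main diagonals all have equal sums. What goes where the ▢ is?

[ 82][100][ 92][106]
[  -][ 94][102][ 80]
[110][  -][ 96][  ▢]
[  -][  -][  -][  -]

86

The 16 entries sum to 1520, so each line sums to 1520/4 = 380.
Using row 2: 94 + 102 + 80 + ? → (2,1) = 380 − 276 = 104.
Column 1: 82 + 104 + 110 + ? = 380, so (4,1) = 84.
Column 3: 92 + 102 + 96 + ? = 380, so (4,3) = 90.
The remaining cell in main diagonal is (4,4) = 380 − 272 = 108.
The remaining cell in anti-diagonal is (3,2) = 380 − 292 = 88.
Row 3 must total 380; the given cells sum to 294, so (3,4) = 86.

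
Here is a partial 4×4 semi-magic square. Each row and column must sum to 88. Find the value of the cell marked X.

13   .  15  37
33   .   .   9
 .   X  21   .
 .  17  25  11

29

Row 1 needs 88; the known cells sum to 65, so (1,2) = 23.
Row 4: 17 + 25 + 11 + ? = 88, so (4,1) = 35.
Column 1 needs 88; the known cells sum to 81, so (3,1) = 7.
Column 3: 15 + 21 + 25 + ? = 88, so (2,3) = 27.
Column 4 needs 88; the known cells sum to 57, so (3,4) = 31.
Using row 2: 33 + 27 + 9 + ? → (2,2) = 88 − 69 = 19.
Using row 3: 7 + 21 + 31 + ? → (3,2) = 88 − 59 = 29.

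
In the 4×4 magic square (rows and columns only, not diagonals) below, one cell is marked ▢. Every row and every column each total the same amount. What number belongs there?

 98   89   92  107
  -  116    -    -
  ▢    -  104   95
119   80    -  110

Row 1 is complete and sums to 386; that is the magic constant.
Using row 4: 119 + 80 + 110 + ? → (4,3) = 386 − 309 = 77.
Column 2 must total 386; the given cells sum to 285, so (3,2) = 101.
Column 3: 92 + 104 + 77 + ? = 386, so (2,3) = 113.
Column 4 needs 386; the known cells sum to 312, so (2,4) = 74.
Using row 2: 116 + 113 + 74 + ? → (2,1) = 386 − 303 = 83.
The remaining cell in row 3 is (3,1) = 386 − 300 = 86.

86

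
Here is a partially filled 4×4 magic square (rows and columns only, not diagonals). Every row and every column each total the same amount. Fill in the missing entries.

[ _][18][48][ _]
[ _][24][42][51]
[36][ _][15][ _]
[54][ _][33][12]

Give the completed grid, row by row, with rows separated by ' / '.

27 18 48 45 / 21 24 42 51 / 36 57 15 30 / 54 39 33 12

Column 3 is already complete: 48 + 42 + 15 + 33 = 138, so that is the magic constant.
Row 2 must total 138; the given cells sum to 117, so (2,1) = 21.
Row 4 needs 138; the known cells sum to 99, so (4,2) = 39.
Column 1 must total 138; the given cells sum to 111, so (1,1) = 27.
Column 2 must total 138; the given cells sum to 81, so (3,2) = 57.
Row 1: 27 + 18 + 48 + ? = 138, so (1,4) = 45.
Using row 3: 36 + 57 + 15 + ? → (3,4) = 138 − 108 = 30.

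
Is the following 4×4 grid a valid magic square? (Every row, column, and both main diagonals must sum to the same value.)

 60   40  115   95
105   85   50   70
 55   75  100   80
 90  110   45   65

Yes

Row 1: 60 + 40 + 115 + 95 = 310.
Row 2: 105 + 85 + 50 + 70 = 310.
Row 3: 55 + 75 + 100 + 80 = 310.
Row 4: 90 + 110 + 45 + 65 = 310.
Column 1: 60 + 105 + 55 + 90 = 310.
Column 2: 40 + 85 + 75 + 110 = 310.
Column 3: 115 + 50 + 100 + 45 = 310.
Column 4: 95 + 70 + 80 + 65 = 310.
Main diagonal: 60 + 85 + 100 + 65 = 310.
Anti-diagonal: 95 + 50 + 75 + 90 = 310.
All lines sum to 310.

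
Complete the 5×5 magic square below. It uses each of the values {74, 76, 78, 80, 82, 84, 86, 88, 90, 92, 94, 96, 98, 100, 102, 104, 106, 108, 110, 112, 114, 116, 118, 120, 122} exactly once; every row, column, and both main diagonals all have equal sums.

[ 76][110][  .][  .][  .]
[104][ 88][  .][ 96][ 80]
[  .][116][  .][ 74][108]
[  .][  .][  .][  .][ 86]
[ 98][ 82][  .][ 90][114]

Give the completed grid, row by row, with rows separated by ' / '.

The 25 entries sum to 2450, so each line sums to 2450/5 = 490.
From row 2, 490 − (104 + 88 + 96 + 80) gives (2,3) = 122.
The remaining cell in row 5 is (5,3) = 490 − 384 = 106.
Column 2 must total 490; the given cells sum to 396, so (4,2) = 94.
Column 5 must total 490; the given cells sum to 388, so (1,5) = 102.
The remaining cell in anti-diagonal is (3,3) = 490 − 390 = 100.
Row 3: 116 + 100 + 74 + 108 + ? = 490, so (3,1) = 92.
Using column 1: 76 + 104 + 92 + 98 + ? → (4,1) = 490 − 370 = 120.
Using main diagonal: 76 + 88 + 100 + 114 + ? → (4,4) = 490 − 378 = 112.
Row 4: 120 + 94 + 112 + 86 + ? = 490, so (4,3) = 78.
From column 3, 490 − (122 + 100 + 78 + 106) gives (1,3) = 84.
Column 4 must total 490; the given cells sum to 372, so (1,4) = 118.

76 110 84 118 102 / 104 88 122 96 80 / 92 116 100 74 108 / 120 94 78 112 86 / 98 82 106 90 114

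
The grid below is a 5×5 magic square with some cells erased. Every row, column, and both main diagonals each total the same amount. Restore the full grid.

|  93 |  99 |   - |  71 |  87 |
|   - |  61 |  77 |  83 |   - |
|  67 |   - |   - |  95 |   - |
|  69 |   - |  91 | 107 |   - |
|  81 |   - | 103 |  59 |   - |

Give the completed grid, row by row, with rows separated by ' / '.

93 99 65 71 87 / 105 61 77 83 89 / 67 73 79 95 101 / 69 85 91 107 63 / 81 97 103 59 75

Column 4 is already complete: 71 + 83 + 95 + 107 + 59 = 415, so that is the magic constant.
The remaining cell in row 1 is (1,3) = 415 − 350 = 65.
From column 1, 415 − (93 + 67 + 69 + 81) gives (2,1) = 105.
Column 3 needs 415; the known cells sum to 336, so (3,3) = 79.
Using main diagonal: 93 + 61 + 79 + 107 + ? → (5,5) = 415 − 340 = 75.
Anti-diagonal needs 415; the known cells sum to 330, so (4,2) = 85.
From row 2, 415 − (105 + 61 + 77 + 83) gives (2,5) = 89.
Using row 4: 69 + 85 + 91 + 107 + ? → (4,5) = 415 − 352 = 63.
Row 5 must total 415; the given cells sum to 318, so (5,2) = 97.
Column 2 must total 415; the given cells sum to 342, so (3,2) = 73.
Using column 5: 87 + 89 + 63 + 75 + ? → (3,5) = 415 − 314 = 101.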